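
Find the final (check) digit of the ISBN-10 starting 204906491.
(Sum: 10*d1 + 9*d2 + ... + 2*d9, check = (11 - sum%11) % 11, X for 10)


Weighted sum: 190
190 mod 11 = 3

Check digit: 8


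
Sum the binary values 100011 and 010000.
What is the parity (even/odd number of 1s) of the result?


100011 = 35
010000 = 16
Sum = 51 = 110011
1s count = 4

even parity (4 ones in 110011)


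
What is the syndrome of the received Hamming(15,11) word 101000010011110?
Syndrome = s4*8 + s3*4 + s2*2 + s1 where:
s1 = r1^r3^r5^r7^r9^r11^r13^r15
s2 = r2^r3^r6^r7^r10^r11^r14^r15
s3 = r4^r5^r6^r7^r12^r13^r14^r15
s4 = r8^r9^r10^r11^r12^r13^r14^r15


s1=0, s2=1, s3=1, s4=1

Syndrome = 14 (error at position 14)


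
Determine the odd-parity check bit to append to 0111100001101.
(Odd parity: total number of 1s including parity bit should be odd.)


Number of 1s in data: 7
Parity bit: 0

0


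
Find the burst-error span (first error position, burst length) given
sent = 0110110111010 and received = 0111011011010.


XOR: 0001101100000

Burst at position 3, length 5


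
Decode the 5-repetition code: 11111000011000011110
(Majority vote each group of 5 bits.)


Groups: 11111, 00001, 10000, 11110
Majority votes: 1001

1001


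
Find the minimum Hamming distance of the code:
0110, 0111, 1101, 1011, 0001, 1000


Comparing all pairs, minimum distance: 1
Can detect 0 errors, correct 0 errors

1


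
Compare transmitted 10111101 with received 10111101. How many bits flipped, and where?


XOR: 00000000

0 errors (received matches sent)


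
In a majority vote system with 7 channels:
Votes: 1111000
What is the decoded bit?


Ones: 4 out of 7
Threshold: 4

1 (4/7 voted 1)


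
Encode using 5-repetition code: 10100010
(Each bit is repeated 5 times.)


Each bit -> 5 copies

1111100000111110000000000000001111100000


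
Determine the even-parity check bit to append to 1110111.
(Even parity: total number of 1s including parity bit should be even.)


Number of 1s in data: 6
Parity bit: 0

0


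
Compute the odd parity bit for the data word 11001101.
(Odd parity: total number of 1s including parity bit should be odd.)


Number of 1s in data: 5
Parity bit: 0

0


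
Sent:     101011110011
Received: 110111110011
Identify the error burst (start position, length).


XOR: 011100000000

Burst at position 1, length 3


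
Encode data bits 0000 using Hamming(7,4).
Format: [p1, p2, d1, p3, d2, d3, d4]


Parity bits: p1=0, p2=0, p3=0

0000000


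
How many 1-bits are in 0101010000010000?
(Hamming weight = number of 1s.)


Counting 1s in 0101010000010000

4


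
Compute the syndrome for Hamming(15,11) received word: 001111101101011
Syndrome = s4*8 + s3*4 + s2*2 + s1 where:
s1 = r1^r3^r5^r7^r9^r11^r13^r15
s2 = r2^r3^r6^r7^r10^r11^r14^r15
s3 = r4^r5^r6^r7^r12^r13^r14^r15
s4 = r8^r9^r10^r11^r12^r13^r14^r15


s1=1, s2=0, s3=1, s4=1

Syndrome = 13 (error at position 13)


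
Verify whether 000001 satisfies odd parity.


Number of 1s: 1

Yes, parity is correct (1 ones)


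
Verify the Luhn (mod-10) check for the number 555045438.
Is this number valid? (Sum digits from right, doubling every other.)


Luhn sum = 34
34 mod 10 = 4

Invalid (Luhn sum mod 10 = 4)


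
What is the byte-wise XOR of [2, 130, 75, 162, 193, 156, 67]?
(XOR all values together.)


XOR chain: 2 ^ 130 ^ 75 ^ 162 ^ 193 ^ 156 ^ 67 = 119

119


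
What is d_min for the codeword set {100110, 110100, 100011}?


Comparing all pairs, minimum distance: 2
Can detect 1 errors, correct 0 errors

2


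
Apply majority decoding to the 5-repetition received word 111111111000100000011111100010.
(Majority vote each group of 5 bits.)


Groups: 11111, 11110, 00100, 00001, 11111, 00010
Majority votes: 110010

110010


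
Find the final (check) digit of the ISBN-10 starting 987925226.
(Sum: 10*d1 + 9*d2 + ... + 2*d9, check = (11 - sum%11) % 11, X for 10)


Weighted sum: 344
344 mod 11 = 3

Check digit: 8


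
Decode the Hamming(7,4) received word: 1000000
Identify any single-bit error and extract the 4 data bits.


Syndrome = 1: error at position 1

Data: 0000 (corrected bit 1)


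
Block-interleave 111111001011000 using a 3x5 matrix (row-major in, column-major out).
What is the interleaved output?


Matrix:
  11111
  10010
  11000
Read columns: 111101100110100

111101100110100


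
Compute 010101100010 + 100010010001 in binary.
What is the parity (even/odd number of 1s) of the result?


010101100010 = 1378
100010010001 = 2193
Sum = 3571 = 110111110011
1s count = 9

odd parity (9 ones in 110111110011)


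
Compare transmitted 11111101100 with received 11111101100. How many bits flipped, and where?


XOR: 00000000000

0 errors (received matches sent)


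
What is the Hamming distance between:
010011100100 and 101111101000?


XOR: 111100001100
Count of 1s: 6

6


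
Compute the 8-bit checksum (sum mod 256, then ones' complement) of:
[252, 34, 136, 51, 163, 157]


Sum = 793 mod 256 = 25
Complement = 230

230


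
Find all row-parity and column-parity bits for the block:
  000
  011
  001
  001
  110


Row parities: 00110
Column parities: 101

Row P: 00110, Col P: 101, Corner: 0


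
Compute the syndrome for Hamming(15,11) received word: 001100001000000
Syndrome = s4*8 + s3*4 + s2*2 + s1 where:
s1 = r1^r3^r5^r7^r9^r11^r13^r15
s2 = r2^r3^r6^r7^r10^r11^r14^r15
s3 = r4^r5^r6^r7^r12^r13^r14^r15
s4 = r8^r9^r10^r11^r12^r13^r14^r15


s1=0, s2=1, s3=1, s4=1

Syndrome = 14 (error at position 14)


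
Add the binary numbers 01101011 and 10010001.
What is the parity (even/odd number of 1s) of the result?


01101011 = 107
10010001 = 145
Sum = 252 = 11111100
1s count = 6

even parity (6 ones in 11111100)


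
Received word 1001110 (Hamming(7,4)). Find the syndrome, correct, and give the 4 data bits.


Syndrome = 6: error at position 6

Data: 0100 (corrected bit 6)


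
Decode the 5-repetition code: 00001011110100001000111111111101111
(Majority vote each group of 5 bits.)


Groups: 00001, 01111, 01000, 01000, 11111, 11111, 01111
Majority votes: 0100111

0100111


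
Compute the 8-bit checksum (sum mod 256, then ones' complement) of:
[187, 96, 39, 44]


Sum = 366 mod 256 = 110
Complement = 145

145


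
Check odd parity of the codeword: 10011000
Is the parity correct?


Number of 1s: 3

Yes, parity is correct (3 ones)


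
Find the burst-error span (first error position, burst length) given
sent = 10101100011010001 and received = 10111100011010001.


XOR: 00010000000000000

Burst at position 3, length 1


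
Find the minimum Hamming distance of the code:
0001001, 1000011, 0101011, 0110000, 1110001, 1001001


Comparing all pairs, minimum distance: 1
Can detect 0 errors, correct 0 errors

1


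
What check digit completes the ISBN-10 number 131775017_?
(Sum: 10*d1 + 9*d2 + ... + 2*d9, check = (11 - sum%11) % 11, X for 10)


Weighted sum: 178
178 mod 11 = 2

Check digit: 9


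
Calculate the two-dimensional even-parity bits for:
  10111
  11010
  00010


Row parities: 011
Column parities: 01111

Row P: 011, Col P: 01111, Corner: 0


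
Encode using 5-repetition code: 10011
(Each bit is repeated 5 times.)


Each bit -> 5 copies

1111100000000001111111111


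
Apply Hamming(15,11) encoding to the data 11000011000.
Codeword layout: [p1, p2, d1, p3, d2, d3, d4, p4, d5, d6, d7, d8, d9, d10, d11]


Parity bits: p1=1, p2=0, p3=0, p4=0

101010000011000


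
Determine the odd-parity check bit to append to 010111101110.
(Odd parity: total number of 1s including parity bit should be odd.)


Number of 1s in data: 8
Parity bit: 1

1


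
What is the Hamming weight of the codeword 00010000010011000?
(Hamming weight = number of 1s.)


Counting 1s in 00010000010011000

4


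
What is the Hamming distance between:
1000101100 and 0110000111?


XOR: 1110101011
Count of 1s: 7

7


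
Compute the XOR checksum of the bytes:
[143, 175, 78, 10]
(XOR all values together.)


XOR chain: 143 ^ 175 ^ 78 ^ 10 = 100

100


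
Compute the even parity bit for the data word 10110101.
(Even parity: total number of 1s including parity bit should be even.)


Number of 1s in data: 5
Parity bit: 1

1


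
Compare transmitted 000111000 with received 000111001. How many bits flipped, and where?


XOR: 000000001

1 error(s) at position(s): 8


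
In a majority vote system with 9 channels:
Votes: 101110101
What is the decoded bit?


Ones: 6 out of 9
Threshold: 5

1 (6/9 voted 1)


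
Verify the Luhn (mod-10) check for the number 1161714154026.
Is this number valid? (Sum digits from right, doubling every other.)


Luhn sum = 49
49 mod 10 = 9

Invalid (Luhn sum mod 10 = 9)


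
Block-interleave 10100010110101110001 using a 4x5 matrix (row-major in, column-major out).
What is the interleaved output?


Matrix:
  10100
  01011
  01011
  10001
Read columns: 10010110100001100111

10010110100001100111


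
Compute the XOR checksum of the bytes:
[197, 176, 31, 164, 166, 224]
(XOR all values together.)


XOR chain: 197 ^ 176 ^ 31 ^ 164 ^ 166 ^ 224 = 136

136


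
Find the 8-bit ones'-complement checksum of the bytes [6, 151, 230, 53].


Sum = 440 mod 256 = 184
Complement = 71

71


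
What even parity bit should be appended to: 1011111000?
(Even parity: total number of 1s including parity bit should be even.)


Number of 1s in data: 6
Parity bit: 0

0


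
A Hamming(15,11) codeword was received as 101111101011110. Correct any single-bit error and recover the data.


Syndrome = 15: error at position 15

Data: 11111011111 (corrected bit 15)


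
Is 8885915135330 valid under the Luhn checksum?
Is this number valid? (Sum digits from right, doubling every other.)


Luhn sum = 55
55 mod 10 = 5

Invalid (Luhn sum mod 10 = 5)


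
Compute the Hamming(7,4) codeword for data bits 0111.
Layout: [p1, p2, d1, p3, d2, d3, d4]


Parity bits: p1=0, p2=0, p3=1

0001111


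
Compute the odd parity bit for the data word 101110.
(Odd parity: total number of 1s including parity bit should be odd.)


Number of 1s in data: 4
Parity bit: 1

1


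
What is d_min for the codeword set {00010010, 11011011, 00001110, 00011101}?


Comparing all pairs, minimum distance: 3
Can detect 2 errors, correct 1 errors

3


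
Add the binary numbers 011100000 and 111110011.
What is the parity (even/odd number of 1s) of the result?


011100000 = 224
111110011 = 499
Sum = 723 = 1011010011
1s count = 6

even parity (6 ones in 1011010011)


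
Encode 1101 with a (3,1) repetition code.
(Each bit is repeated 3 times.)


Each bit -> 3 copies

111111000111


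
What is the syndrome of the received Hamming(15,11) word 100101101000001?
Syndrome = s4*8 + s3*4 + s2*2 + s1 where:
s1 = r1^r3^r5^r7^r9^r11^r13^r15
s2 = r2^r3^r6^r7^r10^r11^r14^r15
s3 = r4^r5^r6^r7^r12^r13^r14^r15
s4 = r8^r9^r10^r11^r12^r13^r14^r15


s1=0, s2=1, s3=0, s4=0

Syndrome = 2 (error at position 2)


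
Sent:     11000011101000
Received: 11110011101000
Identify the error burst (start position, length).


XOR: 00110000000000

Burst at position 2, length 2


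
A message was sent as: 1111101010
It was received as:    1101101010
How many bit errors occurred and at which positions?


XOR: 0010000000

1 error(s) at position(s): 2


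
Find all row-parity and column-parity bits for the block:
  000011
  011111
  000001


Row parities: 011
Column parities: 011101

Row P: 011, Col P: 011101, Corner: 0


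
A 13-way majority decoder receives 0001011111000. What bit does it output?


Ones: 6 out of 13
Threshold: 7

0 (6/13 voted 1)


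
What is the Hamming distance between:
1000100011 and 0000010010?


XOR: 1000110001
Count of 1s: 4

4


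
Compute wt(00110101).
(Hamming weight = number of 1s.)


Counting 1s in 00110101

4


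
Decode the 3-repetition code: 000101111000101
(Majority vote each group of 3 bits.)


Groups: 000, 101, 111, 000, 101
Majority votes: 01101

01101


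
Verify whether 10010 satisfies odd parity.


Number of 1s: 2

No, parity error (2 ones)


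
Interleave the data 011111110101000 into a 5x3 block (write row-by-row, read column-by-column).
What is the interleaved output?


Matrix:
  011
  111
  110
  101
  000
Read columns: 011101110011010

011101110011010


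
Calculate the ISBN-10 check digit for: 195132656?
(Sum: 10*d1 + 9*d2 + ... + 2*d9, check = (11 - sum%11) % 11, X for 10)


Weighted sum: 217
217 mod 11 = 8

Check digit: 3


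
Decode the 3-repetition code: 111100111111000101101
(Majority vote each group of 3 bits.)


Groups: 111, 100, 111, 111, 000, 101, 101
Majority votes: 1011011

1011011


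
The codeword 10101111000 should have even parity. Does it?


Number of 1s: 6

Yes, parity is correct (6 ones)


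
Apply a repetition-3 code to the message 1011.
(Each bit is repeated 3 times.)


Each bit -> 3 copies

111000111111


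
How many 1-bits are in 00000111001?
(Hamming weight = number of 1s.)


Counting 1s in 00000111001

4


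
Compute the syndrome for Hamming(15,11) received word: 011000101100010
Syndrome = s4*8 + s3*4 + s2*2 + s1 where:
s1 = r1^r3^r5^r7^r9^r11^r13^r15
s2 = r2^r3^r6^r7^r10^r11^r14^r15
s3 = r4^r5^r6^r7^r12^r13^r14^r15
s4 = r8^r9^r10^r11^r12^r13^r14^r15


s1=1, s2=1, s3=0, s4=1

Syndrome = 11 (error at position 11)


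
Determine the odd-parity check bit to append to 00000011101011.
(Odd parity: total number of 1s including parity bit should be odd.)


Number of 1s in data: 6
Parity bit: 1

1


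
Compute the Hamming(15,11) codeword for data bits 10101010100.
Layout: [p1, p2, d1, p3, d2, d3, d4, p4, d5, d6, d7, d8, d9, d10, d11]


Parity bits: p1=0, p2=1, p3=0, p4=1

011001011010100


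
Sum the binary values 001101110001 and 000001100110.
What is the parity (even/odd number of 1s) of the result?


001101110001 = 881
000001100110 = 102
Sum = 983 = 1111010111
1s count = 8

even parity (8 ones in 1111010111)


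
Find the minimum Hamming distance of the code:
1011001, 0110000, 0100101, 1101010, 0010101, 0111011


Comparing all pairs, minimum distance: 2
Can detect 1 errors, correct 0 errors

2


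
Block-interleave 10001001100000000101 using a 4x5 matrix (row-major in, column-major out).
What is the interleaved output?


Matrix:
  10001
  00110
  00000
  00101
Read columns: 10000000010101001001

10000000010101001001


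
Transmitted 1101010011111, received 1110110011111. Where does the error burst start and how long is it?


XOR: 0011100000000

Burst at position 2, length 3


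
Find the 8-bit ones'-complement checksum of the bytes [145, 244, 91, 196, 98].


Sum = 774 mod 256 = 6
Complement = 249

249


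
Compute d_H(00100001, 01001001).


XOR: 01101000
Count of 1s: 3

3


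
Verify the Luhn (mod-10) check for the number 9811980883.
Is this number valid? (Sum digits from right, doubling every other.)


Luhn sum = 55
55 mod 10 = 5

Invalid (Luhn sum mod 10 = 5)


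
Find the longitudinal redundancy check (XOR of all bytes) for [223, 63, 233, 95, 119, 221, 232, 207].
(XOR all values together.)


XOR chain: 223 ^ 63 ^ 233 ^ 95 ^ 119 ^ 221 ^ 232 ^ 207 = 219

219


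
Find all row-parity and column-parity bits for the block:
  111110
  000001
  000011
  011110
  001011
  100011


Row parities: 110011
Column parities: 001010

Row P: 110011, Col P: 001010, Corner: 0


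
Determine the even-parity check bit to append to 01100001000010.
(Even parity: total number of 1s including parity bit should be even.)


Number of 1s in data: 4
Parity bit: 0

0


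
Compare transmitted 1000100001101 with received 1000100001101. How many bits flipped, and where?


XOR: 0000000000000

0 errors (received matches sent)


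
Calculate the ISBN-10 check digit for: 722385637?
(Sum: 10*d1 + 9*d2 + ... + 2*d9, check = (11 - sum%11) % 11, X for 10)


Weighted sum: 245
245 mod 11 = 3

Check digit: 8


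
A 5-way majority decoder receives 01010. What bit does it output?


Ones: 2 out of 5
Threshold: 3

0 (2/5 voted 1)


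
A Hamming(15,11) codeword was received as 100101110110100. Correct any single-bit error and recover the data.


Syndrome = 0: no error detected

Data: 00110110100 (no errors)


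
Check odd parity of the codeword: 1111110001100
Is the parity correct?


Number of 1s: 8

No, parity error (8 ones)


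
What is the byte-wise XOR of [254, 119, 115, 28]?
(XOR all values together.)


XOR chain: 254 ^ 119 ^ 115 ^ 28 = 230

230


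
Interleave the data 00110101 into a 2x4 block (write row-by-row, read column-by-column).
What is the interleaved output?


Matrix:
  0011
  0101
Read columns: 00011011

00011011


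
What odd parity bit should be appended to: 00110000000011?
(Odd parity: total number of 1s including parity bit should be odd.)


Number of 1s in data: 4
Parity bit: 1

1


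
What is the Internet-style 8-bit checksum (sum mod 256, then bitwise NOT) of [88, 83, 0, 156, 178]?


Sum = 505 mod 256 = 249
Complement = 6

6


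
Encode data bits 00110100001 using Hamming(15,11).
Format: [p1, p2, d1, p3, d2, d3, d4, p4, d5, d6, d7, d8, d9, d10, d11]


Parity bits: p1=0, p2=0, p3=1, p4=0

000101100100001


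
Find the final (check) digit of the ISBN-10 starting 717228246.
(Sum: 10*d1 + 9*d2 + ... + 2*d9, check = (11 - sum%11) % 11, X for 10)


Weighted sum: 233
233 mod 11 = 2

Check digit: 9


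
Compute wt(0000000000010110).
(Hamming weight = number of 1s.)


Counting 1s in 0000000000010110

3


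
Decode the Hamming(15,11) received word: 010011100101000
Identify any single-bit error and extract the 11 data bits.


Syndrome = 0: no error detected

Data: 01110101000 (no errors)


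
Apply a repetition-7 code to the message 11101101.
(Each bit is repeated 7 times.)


Each bit -> 7 copies

11111111111111111111100000001111111111111100000001111111


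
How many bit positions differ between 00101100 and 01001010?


XOR: 01100110
Count of 1s: 4

4


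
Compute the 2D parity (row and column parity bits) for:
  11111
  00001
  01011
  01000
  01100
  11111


Row parities: 111101
Column parities: 01110

Row P: 111101, Col P: 01110, Corner: 1


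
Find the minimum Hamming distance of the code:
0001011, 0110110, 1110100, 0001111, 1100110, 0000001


Comparing all pairs, minimum distance: 1
Can detect 0 errors, correct 0 errors

1


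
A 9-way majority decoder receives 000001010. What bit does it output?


Ones: 2 out of 9
Threshold: 5

0 (2/9 voted 1)


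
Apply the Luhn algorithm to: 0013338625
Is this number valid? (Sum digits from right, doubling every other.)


Luhn sum = 36
36 mod 10 = 6

Invalid (Luhn sum mod 10 = 6)


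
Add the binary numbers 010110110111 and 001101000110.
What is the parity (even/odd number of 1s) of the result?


010110110111 = 1463
001101000110 = 838
Sum = 2301 = 100011111101
1s count = 8

even parity (8 ones in 100011111101)


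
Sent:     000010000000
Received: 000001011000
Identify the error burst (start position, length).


XOR: 000011011000

Burst at position 4, length 5


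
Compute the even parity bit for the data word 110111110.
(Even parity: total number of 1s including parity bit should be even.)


Number of 1s in data: 7
Parity bit: 1

1


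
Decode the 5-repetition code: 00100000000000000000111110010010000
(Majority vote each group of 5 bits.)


Groups: 00100, 00000, 00000, 00000, 11111, 00100, 10000
Majority votes: 0000100

0000100


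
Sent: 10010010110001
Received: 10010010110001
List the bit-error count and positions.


XOR: 00000000000000

0 errors (received matches sent)


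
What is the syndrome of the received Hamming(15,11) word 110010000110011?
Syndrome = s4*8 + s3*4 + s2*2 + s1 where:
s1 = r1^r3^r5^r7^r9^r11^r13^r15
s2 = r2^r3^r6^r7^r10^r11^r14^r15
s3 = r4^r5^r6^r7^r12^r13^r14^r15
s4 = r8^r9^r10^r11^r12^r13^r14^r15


s1=0, s2=1, s3=1, s4=0

Syndrome = 6 (error at position 6)


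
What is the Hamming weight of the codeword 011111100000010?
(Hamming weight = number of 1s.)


Counting 1s in 011111100000010

7


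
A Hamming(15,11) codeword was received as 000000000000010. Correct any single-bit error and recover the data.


Syndrome = 14: error at position 14

Data: 00000000000 (corrected bit 14)


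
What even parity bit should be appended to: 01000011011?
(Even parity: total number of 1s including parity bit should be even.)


Number of 1s in data: 5
Parity bit: 1

1


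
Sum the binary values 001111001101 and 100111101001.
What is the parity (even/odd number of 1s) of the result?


001111001101 = 973
100111101001 = 2537
Sum = 3510 = 110110110110
1s count = 8

even parity (8 ones in 110110110110)


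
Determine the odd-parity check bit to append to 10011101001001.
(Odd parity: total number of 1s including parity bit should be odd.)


Number of 1s in data: 7
Parity bit: 0

0


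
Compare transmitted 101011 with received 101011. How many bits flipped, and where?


XOR: 000000

0 errors (received matches sent)


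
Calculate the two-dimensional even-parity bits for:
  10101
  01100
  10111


Row parities: 100
Column parities: 01110

Row P: 100, Col P: 01110, Corner: 1


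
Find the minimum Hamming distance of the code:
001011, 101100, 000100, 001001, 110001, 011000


Comparing all pairs, minimum distance: 1
Can detect 0 errors, correct 0 errors

1


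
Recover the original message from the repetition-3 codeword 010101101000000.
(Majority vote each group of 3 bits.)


Groups: 010, 101, 101, 000, 000
Majority votes: 01100

01100


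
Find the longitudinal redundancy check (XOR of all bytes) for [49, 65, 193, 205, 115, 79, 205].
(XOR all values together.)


XOR chain: 49 ^ 65 ^ 193 ^ 205 ^ 115 ^ 79 ^ 205 = 141

141


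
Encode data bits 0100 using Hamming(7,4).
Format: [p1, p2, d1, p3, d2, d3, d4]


Parity bits: p1=1, p2=0, p3=1

1001100


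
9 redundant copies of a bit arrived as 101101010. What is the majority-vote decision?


Ones: 5 out of 9
Threshold: 5

1 (5/9 voted 1)


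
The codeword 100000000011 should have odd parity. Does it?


Number of 1s: 3

Yes, parity is correct (3 ones)


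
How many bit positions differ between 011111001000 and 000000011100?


XOR: 011111010100
Count of 1s: 7

7


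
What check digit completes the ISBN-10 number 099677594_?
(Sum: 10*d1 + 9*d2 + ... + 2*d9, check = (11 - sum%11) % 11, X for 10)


Weighted sum: 327
327 mod 11 = 8

Check digit: 3


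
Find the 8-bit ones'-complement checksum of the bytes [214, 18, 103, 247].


Sum = 582 mod 256 = 70
Complement = 185

185


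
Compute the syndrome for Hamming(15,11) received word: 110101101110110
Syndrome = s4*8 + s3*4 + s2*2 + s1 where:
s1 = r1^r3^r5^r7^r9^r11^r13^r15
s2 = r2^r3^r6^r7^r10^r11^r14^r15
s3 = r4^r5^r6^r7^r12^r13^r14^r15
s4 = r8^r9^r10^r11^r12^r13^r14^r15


s1=1, s2=0, s3=1, s4=1

Syndrome = 13 (error at position 13)


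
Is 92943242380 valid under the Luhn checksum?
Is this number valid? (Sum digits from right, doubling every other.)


Luhn sum = 55
55 mod 10 = 5

Invalid (Luhn sum mod 10 = 5)


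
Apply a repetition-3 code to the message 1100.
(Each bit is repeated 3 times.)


Each bit -> 3 copies

111111000000


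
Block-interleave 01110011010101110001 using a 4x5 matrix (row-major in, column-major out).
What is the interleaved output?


Matrix:
  01110
  01101
  01011
  10001
Read columns: 00011110110010100111

00011110110010100111


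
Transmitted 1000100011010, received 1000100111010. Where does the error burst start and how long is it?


XOR: 0000000100000

Burst at position 7, length 1


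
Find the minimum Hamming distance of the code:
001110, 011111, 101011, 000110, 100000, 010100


Comparing all pairs, minimum distance: 1
Can detect 0 errors, correct 0 errors

1


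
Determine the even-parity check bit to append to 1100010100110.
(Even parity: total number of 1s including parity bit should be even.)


Number of 1s in data: 6
Parity bit: 0

0


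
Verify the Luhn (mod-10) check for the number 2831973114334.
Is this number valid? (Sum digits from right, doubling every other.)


Luhn sum = 55
55 mod 10 = 5

Invalid (Luhn sum mod 10 = 5)


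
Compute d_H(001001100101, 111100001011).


XOR: 110101101110
Count of 1s: 8

8


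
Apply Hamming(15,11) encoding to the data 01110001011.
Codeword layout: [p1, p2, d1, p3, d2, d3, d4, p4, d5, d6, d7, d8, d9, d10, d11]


Parity bits: p1=1, p2=0, p3=0, p4=1

100011110001011


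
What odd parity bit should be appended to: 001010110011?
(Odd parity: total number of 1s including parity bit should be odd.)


Number of 1s in data: 6
Parity bit: 1

1


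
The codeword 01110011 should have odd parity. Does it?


Number of 1s: 5

Yes, parity is correct (5 ones)


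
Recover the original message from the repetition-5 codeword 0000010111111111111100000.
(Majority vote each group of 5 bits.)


Groups: 00000, 10111, 11111, 11111, 00000
Majority votes: 01110

01110


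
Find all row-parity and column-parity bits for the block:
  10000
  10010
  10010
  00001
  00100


Row parities: 10011
Column parities: 10101

Row P: 10011, Col P: 10101, Corner: 1


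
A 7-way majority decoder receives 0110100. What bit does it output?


Ones: 3 out of 7
Threshold: 4

0 (3/7 voted 1)


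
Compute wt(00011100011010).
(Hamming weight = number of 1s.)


Counting 1s in 00011100011010

6


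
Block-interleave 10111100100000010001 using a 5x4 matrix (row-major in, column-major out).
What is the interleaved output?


Matrix:
  1011
  1100
  1000
  0001
  0001
Read columns: 11100010001000010011

11100010001000010011


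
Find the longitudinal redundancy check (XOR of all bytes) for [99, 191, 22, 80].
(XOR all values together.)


XOR chain: 99 ^ 191 ^ 22 ^ 80 = 154

154


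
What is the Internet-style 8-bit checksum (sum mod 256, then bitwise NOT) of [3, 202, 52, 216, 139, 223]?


Sum = 835 mod 256 = 67
Complement = 188

188


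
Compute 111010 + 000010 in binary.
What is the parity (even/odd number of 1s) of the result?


111010 = 58
000010 = 2
Sum = 60 = 111100
1s count = 4

even parity (4 ones in 111100)


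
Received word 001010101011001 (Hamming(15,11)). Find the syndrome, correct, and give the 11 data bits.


Syndrome = 0: no error detected

Data: 11011011001 (no errors)


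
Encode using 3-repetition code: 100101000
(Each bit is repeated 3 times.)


Each bit -> 3 copies

111000000111000111000000000


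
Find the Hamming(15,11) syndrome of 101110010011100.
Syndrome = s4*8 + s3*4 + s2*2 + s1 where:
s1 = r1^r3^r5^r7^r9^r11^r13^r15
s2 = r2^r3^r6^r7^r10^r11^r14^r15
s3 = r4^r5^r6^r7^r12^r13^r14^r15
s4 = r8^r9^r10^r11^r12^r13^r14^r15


s1=1, s2=0, s3=0, s4=0

Syndrome = 1 (error at position 1)


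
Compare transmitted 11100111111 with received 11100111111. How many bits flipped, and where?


XOR: 00000000000

0 errors (received matches sent)


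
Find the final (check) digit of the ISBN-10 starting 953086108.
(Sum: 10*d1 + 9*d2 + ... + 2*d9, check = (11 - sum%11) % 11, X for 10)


Weighted sum: 257
257 mod 11 = 4

Check digit: 7


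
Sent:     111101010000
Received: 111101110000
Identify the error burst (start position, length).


XOR: 000000100000

Burst at position 6, length 1


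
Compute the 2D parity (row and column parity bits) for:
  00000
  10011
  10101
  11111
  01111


Row parities: 01110
Column parities: 10110

Row P: 01110, Col P: 10110, Corner: 1


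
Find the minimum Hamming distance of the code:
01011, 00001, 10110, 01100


Comparing all pairs, minimum distance: 2
Can detect 1 errors, correct 0 errors

2


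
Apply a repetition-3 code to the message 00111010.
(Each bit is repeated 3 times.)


Each bit -> 3 copies

000000111111111000111000


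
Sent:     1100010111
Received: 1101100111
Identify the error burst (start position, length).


XOR: 0001110000

Burst at position 3, length 3


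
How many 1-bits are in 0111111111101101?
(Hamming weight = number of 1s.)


Counting 1s in 0111111111101101

13


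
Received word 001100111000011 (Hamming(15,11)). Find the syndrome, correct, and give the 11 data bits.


Syndrome = 0: no error detected

Data: 10011000011 (no errors)


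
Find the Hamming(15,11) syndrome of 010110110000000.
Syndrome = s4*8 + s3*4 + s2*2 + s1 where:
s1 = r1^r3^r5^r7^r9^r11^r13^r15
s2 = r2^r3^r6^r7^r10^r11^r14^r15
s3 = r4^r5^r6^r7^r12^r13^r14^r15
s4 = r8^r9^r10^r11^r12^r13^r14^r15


s1=0, s2=0, s3=1, s4=1

Syndrome = 12 (error at position 12)


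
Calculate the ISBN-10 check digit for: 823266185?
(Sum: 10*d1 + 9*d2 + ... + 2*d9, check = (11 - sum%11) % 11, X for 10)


Weighted sum: 240
240 mod 11 = 9

Check digit: 2


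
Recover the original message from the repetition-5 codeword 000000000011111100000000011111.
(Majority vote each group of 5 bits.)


Groups: 00000, 00000, 11111, 10000, 00000, 11111
Majority votes: 001001

001001


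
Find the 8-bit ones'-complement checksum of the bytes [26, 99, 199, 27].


Sum = 351 mod 256 = 95
Complement = 160

160


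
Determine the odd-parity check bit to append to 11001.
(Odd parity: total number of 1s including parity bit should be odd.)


Number of 1s in data: 3
Parity bit: 0

0


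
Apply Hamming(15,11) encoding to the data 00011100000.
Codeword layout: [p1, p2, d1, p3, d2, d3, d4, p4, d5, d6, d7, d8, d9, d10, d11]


Parity bits: p1=0, p2=0, p3=1, p4=0

000100101100000


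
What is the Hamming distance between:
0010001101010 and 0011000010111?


XOR: 0001001111101
Count of 1s: 7

7


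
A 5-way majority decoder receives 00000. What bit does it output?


Ones: 0 out of 5
Threshold: 3

0 (0/5 voted 1)


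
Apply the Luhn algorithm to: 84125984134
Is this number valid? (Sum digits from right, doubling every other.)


Luhn sum = 62
62 mod 10 = 2

Invalid (Luhn sum mod 10 = 2)


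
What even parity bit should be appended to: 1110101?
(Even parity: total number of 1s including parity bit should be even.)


Number of 1s in data: 5
Parity bit: 1

1


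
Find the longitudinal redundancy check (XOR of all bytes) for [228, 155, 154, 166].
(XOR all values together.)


XOR chain: 228 ^ 155 ^ 154 ^ 166 = 67

67


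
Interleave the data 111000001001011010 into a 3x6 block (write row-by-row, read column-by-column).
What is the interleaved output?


Matrix:
  111000
  001001
  011010
Read columns: 100101111000001010

100101111000001010


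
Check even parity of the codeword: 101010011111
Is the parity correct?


Number of 1s: 8

Yes, parity is correct (8 ones)


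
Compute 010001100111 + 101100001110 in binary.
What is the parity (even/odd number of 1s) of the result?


010001100111 = 1127
101100001110 = 2830
Sum = 3957 = 111101110101
1s count = 9

odd parity (9 ones in 111101110101)


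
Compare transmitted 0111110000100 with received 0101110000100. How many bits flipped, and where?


XOR: 0010000000000

1 error(s) at position(s): 2


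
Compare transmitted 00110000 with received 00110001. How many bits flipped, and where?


XOR: 00000001

1 error(s) at position(s): 7


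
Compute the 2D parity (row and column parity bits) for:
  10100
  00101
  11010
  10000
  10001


Row parities: 00110
Column parities: 01010

Row P: 00110, Col P: 01010, Corner: 0


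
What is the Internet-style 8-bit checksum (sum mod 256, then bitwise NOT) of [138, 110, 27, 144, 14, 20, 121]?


Sum = 574 mod 256 = 62
Complement = 193

193


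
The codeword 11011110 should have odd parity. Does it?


Number of 1s: 6

No, parity error (6 ones)


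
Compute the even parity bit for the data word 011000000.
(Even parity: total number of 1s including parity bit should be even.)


Number of 1s in data: 2
Parity bit: 0

0


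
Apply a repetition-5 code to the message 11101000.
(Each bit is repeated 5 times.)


Each bit -> 5 copies

1111111111111110000011111000000000000000


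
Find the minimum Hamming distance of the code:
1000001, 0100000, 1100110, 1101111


Comparing all pairs, minimum distance: 2
Can detect 1 errors, correct 0 errors

2


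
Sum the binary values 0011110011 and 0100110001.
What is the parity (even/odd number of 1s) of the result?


0011110011 = 243
0100110001 = 305
Sum = 548 = 1000100100
1s count = 3

odd parity (3 ones in 1000100100)


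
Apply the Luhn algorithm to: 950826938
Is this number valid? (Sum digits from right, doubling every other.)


Luhn sum = 45
45 mod 10 = 5

Invalid (Luhn sum mod 10 = 5)


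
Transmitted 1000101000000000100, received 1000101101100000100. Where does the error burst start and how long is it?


XOR: 0000000101100000000

Burst at position 7, length 4


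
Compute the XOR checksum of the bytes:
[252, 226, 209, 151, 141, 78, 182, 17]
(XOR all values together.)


XOR chain: 252 ^ 226 ^ 209 ^ 151 ^ 141 ^ 78 ^ 182 ^ 17 = 60

60


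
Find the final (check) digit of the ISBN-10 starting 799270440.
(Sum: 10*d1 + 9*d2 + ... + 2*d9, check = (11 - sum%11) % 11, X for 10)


Weighted sum: 307
307 mod 11 = 10

Check digit: 1


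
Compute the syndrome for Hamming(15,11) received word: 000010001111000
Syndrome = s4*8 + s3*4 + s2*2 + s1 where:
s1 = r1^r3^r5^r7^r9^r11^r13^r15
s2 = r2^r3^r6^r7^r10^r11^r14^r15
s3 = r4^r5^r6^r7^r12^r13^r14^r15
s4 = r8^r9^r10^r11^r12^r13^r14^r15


s1=1, s2=0, s3=0, s4=0

Syndrome = 1 (error at position 1)


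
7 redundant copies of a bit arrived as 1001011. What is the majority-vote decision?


Ones: 4 out of 7
Threshold: 4

1 (4/7 voted 1)


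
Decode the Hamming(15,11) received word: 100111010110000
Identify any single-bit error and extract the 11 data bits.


Syndrome = 15: error at position 15

Data: 01100110001 (corrected bit 15)


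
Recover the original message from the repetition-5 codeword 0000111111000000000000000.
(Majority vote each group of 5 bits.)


Groups: 00001, 11111, 00000, 00000, 00000
Majority votes: 01000

01000


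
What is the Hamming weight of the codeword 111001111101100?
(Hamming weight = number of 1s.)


Counting 1s in 111001111101100

10


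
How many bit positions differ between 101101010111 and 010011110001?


XOR: 111110100110
Count of 1s: 8

8


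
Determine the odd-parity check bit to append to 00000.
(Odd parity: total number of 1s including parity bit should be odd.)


Number of 1s in data: 0
Parity bit: 1

1


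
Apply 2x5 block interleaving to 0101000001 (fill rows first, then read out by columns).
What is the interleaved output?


Matrix:
  01010
  00001
Read columns: 0010001001

0010001001


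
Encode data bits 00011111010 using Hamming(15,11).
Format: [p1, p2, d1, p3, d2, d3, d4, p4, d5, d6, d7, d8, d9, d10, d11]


Parity bits: p1=1, p2=0, p3=1, p4=1

100100111111010


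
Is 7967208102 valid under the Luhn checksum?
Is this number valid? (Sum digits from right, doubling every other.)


Luhn sum = 38
38 mod 10 = 8

Invalid (Luhn sum mod 10 = 8)


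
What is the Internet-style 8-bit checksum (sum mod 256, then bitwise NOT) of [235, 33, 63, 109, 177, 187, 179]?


Sum = 983 mod 256 = 215
Complement = 40

40


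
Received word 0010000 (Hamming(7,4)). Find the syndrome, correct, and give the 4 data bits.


Syndrome = 3: error at position 3

Data: 0000 (corrected bit 3)


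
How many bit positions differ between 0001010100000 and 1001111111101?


XOR: 1000101011101
Count of 1s: 7

7


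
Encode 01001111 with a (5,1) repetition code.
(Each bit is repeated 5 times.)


Each bit -> 5 copies

0000011111000000000011111111111111111111


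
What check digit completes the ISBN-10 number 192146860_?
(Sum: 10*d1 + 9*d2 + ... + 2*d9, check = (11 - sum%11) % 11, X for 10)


Weighted sum: 218
218 mod 11 = 9

Check digit: 2


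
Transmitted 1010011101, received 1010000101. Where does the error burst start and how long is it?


XOR: 0000011000

Burst at position 5, length 2


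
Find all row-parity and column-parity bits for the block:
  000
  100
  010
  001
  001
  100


Row parities: 011111
Column parities: 010

Row P: 011111, Col P: 010, Corner: 1


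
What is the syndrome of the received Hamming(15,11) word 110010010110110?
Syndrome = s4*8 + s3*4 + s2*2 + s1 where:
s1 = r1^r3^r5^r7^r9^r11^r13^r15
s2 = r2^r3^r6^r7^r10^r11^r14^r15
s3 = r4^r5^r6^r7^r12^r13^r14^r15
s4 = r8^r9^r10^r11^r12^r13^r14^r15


s1=0, s2=0, s3=1, s4=1

Syndrome = 12 (error at position 12)


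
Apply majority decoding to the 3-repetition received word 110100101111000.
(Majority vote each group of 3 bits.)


Groups: 110, 100, 101, 111, 000
Majority votes: 10110

10110


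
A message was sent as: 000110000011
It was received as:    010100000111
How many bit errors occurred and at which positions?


XOR: 010010000100

3 error(s) at position(s): 1, 4, 9


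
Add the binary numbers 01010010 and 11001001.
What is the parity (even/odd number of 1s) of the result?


01010010 = 82
11001001 = 201
Sum = 283 = 100011011
1s count = 5

odd parity (5 ones in 100011011)


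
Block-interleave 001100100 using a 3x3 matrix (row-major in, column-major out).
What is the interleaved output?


Matrix:
  001
  100
  100
Read columns: 011000100

011000100


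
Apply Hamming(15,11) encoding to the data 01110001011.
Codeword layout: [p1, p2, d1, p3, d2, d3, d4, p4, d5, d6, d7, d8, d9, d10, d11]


Parity bits: p1=1, p2=0, p3=0, p4=1

100011110001011


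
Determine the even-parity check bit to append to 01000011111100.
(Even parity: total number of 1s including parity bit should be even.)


Number of 1s in data: 7
Parity bit: 1

1


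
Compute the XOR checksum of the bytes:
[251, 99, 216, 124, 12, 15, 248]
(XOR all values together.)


XOR chain: 251 ^ 99 ^ 216 ^ 124 ^ 12 ^ 15 ^ 248 = 199

199


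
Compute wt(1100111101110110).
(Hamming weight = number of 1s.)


Counting 1s in 1100111101110110

11


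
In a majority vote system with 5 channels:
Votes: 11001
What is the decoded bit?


Ones: 3 out of 5
Threshold: 3

1 (3/5 voted 1)


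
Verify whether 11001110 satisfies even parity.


Number of 1s: 5

No, parity error (5 ones)


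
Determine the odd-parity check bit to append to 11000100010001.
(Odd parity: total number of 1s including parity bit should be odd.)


Number of 1s in data: 5
Parity bit: 0

0


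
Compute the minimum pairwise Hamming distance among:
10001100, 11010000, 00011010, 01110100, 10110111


Comparing all pairs, minimum distance: 3
Can detect 2 errors, correct 1 errors

3


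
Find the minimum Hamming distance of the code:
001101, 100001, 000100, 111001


Comparing all pairs, minimum distance: 2
Can detect 1 errors, correct 0 errors

2


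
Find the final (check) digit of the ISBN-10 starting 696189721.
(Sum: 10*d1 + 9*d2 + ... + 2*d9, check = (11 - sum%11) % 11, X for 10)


Weighted sum: 325
325 mod 11 = 6

Check digit: 5


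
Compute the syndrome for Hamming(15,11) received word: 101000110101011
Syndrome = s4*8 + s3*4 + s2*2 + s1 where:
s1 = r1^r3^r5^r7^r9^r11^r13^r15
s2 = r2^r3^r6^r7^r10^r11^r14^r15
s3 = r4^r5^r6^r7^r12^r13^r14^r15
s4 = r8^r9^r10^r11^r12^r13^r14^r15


s1=0, s2=1, s3=0, s4=1

Syndrome = 10 (error at position 10)


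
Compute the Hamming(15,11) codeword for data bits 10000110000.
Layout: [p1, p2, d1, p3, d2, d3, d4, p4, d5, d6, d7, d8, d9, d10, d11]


Parity bits: p1=0, p2=1, p3=0, p4=0

011000000110000
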